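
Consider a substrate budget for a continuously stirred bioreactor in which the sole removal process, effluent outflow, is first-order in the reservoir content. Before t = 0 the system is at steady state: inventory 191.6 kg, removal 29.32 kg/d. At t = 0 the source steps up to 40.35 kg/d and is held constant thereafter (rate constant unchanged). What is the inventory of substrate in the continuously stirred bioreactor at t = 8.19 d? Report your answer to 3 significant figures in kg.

τ = M₀/F₀ = 191.6/29.32 = 6.535 d; rate constant k = 1/τ.
New steady state M_∞ = F₁/k = F₁·τ = 40.35 × 6.535 = 263.68 kg.
M(t) = M_∞ + (M₀ − M_∞)·e^(−t/τ); t/τ = 8.19/6.535 = 1.253, so e^(−t/τ) = 0.2856.
M(t) = 263.68 − 72.08 × 0.2856 = 243.10 kg.

243 kg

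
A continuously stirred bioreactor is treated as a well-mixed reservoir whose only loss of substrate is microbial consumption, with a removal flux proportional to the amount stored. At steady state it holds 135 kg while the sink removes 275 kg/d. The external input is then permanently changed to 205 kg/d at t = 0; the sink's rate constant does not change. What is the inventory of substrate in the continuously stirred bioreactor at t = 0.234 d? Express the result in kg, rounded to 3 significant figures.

The sink rate constant is k = F₀/M₀ = 275/135 = 2.037 d⁻¹.
Solving dM/dt = F₁ − kM with M(0) = M₀ gives M(t) = F₁/k + (M₀ − F₁/k)·e^(−kt).
F₁/k = 205/2.037 = 100.64 kg; kt = 2.037 × 0.234 = 0.4767, e^(−kt) = 0.6208.
M(0.234) = 100.64 + (135 − 100.64) × 0.6208 = 100.64 + 21.33 = 121.97 kg.

122 kg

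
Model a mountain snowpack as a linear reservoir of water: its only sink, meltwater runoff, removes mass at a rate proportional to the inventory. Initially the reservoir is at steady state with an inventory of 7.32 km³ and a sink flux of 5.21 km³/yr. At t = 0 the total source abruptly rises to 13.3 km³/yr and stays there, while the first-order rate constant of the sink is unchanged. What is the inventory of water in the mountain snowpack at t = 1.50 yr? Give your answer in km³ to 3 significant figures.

14.8 km³

The sink rate constant is k = F₀/M₀ = 5.21/7.32 = 0.7117 yr⁻¹.
Solving dM/dt = F₁ − kM with M(0) = M₀ gives M(t) = F₁/k + (M₀ − F₁/k)·e^(−kt).
F₁/k = 13.3/0.7117 = 18.686 km³; kt = 0.7117 × 1.50 = 1.068, e^(−kt) = 0.3438.
M(1.50) = 18.686 + (7.32 − 18.686) × 0.3438 = 18.686 − 3.908 = 14.778 km³.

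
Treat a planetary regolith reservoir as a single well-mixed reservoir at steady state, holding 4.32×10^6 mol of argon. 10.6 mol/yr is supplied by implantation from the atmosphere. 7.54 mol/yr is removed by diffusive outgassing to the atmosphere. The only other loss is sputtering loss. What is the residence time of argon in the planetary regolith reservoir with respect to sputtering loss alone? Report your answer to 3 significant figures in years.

1.41×10^6 yr

At steady state ΣF_in = ΣF_out.
ΣF_in = 10.600 mol/yr.
Sputtering loss flux = ΣF_in − (7.54) = 10.600 − 7.540 = 3.060 mol/yr.
τ = M / F = 4.32×10^6 / 3.060 = 1.412×10^6 yr.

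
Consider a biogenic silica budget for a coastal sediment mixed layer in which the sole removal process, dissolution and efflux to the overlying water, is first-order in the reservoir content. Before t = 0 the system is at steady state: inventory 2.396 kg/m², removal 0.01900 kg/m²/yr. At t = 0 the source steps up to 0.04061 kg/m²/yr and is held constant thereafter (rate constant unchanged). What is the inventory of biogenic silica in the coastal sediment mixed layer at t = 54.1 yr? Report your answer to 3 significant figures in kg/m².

τ = M₀/F₀ = 2.396/0.01900 = 126.1 yr; rate constant k = 1/τ.
New steady state M_∞ = F₁/k = F₁·τ = 0.04061 × 126.1 = 5.1211 kg/m².
M(t) = M_∞ + (M₀ − M_∞)·e^(−t/τ); t/τ = 54.1/126.1 = 0.4290, so e^(−t/τ) = 0.6512.
M(t) = 5.1211 − 2.725 × 0.6512 = 3.3466 kg/m².

3.35 kg/m²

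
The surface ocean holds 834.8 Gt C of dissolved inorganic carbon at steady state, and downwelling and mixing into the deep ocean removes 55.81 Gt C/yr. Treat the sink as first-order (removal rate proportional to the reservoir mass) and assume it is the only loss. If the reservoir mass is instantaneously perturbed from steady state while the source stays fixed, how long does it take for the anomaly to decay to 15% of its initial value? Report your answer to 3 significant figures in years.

For a linear reservoir the anomaly decays as exp(−t/τ) with τ = M/F = 834.8/55.81 = 14.96 yr.
exp(−t/τ) = 0.15 ⇒ t = −τ ln(0.15) = 14.96 × 1.897 = 28.38 yr.

28.4 yr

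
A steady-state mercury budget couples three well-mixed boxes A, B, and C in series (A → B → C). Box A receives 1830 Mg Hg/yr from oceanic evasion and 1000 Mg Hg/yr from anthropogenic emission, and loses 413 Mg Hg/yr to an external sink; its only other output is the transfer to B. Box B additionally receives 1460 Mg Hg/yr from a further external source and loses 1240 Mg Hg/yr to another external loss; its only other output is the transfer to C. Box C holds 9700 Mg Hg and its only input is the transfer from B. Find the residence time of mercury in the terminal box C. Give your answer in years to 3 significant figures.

Box A: F(A→B) = (1830 + 1000) − 413 = 2417.0 Mg Hg/yr.
Box B: F(B→C) = (2417.0 + 1460) − 1240 = 2637.0 Mg Hg/yr.
Box C throughput = its input = 2637.0 Mg Hg/yr; τ = 9700 / 2637.0 = 3.678 yr.

3.68 yr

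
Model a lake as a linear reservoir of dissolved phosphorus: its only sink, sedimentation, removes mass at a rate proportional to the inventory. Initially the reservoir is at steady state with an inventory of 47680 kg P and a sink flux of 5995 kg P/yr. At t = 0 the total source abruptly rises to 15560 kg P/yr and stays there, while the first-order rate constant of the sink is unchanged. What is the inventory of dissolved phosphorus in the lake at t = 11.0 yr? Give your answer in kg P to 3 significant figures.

τ = M₀/F₀ = 47680/5995 = 7.953 yr; rate constant k = 1/τ.
New steady state M_∞ = F₁/k = F₁·τ = 15560 × 7.953 = 123750 kg P.
M(t) = M_∞ + (M₀ − M_∞)·e^(−t/τ); t/τ = 11.0/7.953 = 1.383, so e^(−t/τ) = 0.2508.
M(t) = 123750 − 76070 × 0.2508 = 104670 kg P.

105000 kg P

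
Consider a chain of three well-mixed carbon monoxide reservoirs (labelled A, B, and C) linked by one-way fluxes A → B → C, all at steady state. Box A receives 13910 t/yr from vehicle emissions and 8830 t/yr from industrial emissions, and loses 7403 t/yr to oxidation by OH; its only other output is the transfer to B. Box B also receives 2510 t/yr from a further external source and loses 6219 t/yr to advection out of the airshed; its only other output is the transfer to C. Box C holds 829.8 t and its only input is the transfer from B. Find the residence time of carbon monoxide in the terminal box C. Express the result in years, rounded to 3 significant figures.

0.0714 yr

Box A: F(A→B) = (13910 + 8830) − 7403 = 15337 t/yr.
Box B: F(B→C) = (15337 + 2510) − 6219 = 11628 t/yr.
Box C throughput = its input = 11628 t/yr; τ = 829.8 / 11628 = 0.07136 yr.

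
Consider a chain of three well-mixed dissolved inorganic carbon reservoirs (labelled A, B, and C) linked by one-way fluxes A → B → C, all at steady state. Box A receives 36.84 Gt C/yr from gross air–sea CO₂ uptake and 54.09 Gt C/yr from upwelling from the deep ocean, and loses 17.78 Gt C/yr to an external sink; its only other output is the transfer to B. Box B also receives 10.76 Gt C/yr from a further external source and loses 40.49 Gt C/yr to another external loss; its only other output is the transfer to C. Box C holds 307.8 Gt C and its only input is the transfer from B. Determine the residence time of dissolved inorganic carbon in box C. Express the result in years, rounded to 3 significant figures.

7.09 yr

Box A: F(A→B) = (36.84 + 54.09) − 17.78 = 73.150 Gt C/yr.
Box B: F(B→C) = (73.150 + 10.76) − 40.49 = 43.420 Gt C/yr.
Box C throughput = its input = 43.420 Gt C/yr; τ = 307.8 / 43.420 = 7.089 yr.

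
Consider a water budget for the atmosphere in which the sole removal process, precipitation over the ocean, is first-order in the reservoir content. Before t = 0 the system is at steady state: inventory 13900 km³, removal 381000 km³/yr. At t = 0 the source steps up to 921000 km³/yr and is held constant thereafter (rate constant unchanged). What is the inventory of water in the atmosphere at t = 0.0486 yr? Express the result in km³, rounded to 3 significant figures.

The sink rate constant is k = F₀/M₀ = 381000/13900 = 27.41 yr⁻¹.
Solving dM/dt = F₁ − kM with M(0) = M₀ gives M(t) = F₁/k + (M₀ − F₁/k)·e^(−kt).
F₁/k = 921000/27.41 = 33601 km³; kt = 27.41 × 0.0486 = 1.332, e^(−kt) = 0.2639.
M(0.0486) = 33601 + (13900 − 33601) × 0.2639 = 33601 − 5199 = 28401 km³.

28400 km³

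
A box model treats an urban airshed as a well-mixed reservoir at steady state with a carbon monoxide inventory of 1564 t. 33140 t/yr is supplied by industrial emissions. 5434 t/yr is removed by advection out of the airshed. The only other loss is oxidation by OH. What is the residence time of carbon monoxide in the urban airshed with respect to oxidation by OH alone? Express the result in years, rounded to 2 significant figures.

At steady state ΣF_in = ΣF_out.
ΣF_in = 33140 t/yr.
Oxidation by OH flux = ΣF_in − (5434) = 33140 − 5434 = 27710 t/yr.
τ = M / F = 1564 / 27710 = 0.05645 yr.

0.056 yr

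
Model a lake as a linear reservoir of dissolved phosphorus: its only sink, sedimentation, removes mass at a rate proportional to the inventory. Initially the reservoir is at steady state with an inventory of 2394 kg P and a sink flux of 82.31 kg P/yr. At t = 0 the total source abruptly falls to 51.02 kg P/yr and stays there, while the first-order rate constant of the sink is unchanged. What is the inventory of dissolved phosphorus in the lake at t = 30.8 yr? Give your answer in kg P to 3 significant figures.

1800 kg P

The sink rate constant is k = F₀/M₀ = 82.31/2394 = 0.03438 yr⁻¹.
Solving dM/dt = F₁ − kM with M(0) = M₀ gives M(t) = F₁/k + (M₀ − F₁/k)·e^(−kt).
F₁/k = 51.02/0.03438 = 1483.9 kg P; kt = 0.03438 × 30.8 = 1.059, e^(−kt) = 0.3468.
M(30.8) = 1483.9 + (2394 − 1483.9) × 0.3468 = 1483.9 + 315.6 = 1799.6 kg P.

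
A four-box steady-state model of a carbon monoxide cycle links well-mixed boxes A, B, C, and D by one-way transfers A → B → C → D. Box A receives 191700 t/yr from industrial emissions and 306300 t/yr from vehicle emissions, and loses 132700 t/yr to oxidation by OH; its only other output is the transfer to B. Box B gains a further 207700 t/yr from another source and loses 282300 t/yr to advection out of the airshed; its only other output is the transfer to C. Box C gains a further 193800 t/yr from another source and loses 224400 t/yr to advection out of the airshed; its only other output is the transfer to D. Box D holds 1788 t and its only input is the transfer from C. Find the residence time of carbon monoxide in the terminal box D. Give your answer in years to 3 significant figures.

0.00687 yr

Box A: F(A→B) = (191700 + 306300) − 132700 = 365300 t/yr.
Box B: F(B→C) = (365300 + 207700) − 282300 = 290700 t/yr.
Box C: F(C→D) = (290700 + 193800) − 224400 = 260100 t/yr.
Box D throughput = its input = 260100 t/yr; τ = 1788 / 260100 = 0.006874 yr.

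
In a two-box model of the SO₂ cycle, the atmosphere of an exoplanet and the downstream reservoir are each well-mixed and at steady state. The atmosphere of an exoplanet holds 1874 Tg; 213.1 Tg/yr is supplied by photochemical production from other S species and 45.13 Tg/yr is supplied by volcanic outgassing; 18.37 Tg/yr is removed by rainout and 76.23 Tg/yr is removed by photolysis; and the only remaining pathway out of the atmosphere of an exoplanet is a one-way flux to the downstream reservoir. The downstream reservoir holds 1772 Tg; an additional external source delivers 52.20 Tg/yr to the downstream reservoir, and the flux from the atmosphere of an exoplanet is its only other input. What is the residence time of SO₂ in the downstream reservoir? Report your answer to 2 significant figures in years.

8.2 yr

Balance the atmosphere of an exoplanet: ΣF_in = 213.1 + 45.13 = 258.23 Tg/yr.
Flux to the downstream reservoir = ΣF_in − (18.37 + 76.23) = 163.63 Tg/yr.
Total input to the downstream reservoir = 163.63 + 52.20 = 215.83 Tg/yr; at steady state this equals its total output.
τ = M / F = 1772 / 215.83 = 8.210 yr.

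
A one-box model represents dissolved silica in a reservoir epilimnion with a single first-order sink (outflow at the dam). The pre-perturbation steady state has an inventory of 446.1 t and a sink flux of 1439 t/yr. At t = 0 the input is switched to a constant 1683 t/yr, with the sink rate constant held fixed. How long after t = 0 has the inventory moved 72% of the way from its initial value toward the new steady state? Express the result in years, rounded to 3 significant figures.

0.395 yr

τ = M₀/F₀ = 446.1/1439 = 0.3100 yr.
The remaining gap fraction is e^(−t/τ); 72% covered ⇒ e^(−t/τ) = 0.280.
t = −τ ln(0.280) = 0.3100 × 1.273 = 0.3946 yr.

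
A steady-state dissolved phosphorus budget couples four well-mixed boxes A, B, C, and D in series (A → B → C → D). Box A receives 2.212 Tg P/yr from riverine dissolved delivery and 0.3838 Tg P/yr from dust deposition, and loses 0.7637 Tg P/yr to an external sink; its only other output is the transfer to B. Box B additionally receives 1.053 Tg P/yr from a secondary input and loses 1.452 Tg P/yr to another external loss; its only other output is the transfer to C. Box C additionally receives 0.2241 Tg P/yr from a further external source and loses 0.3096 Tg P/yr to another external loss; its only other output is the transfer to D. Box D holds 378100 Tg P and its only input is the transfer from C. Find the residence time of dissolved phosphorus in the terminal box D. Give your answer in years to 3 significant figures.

Box A: F(A→B) = (2.212 + 0.3838) − 0.7637 = 1.8321 Tg P/yr.
Box B: F(B→C) = (1.8321 + 1.053) − 1.452 = 1.4331 Tg P/yr.
Box C: F(C→D) = (1.4331 + 0.2241) − 0.3096 = 1.3476 Tg P/yr.
Box D throughput = its input = 1.3476 Tg P/yr; τ = 378100 / 1.3476 = 280600 yr.

281000 yr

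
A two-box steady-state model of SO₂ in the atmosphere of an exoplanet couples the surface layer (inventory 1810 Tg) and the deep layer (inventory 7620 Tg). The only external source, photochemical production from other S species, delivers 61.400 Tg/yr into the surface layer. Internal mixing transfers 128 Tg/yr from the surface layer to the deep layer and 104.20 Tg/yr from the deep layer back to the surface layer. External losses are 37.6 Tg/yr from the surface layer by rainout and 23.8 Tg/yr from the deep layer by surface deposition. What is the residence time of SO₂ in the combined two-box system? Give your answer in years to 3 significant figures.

154 yr

For the system as a whole, the A↔B exchange is internal and contributes nothing to the throughput; only the external sinks remove mass.
M_total = 1810 + 7620 = 9430.0 Tg.
ΣF_external_out = 37.6 + 23.8 = 61.400 Tg/yr.
τ = M_total / ΣF_ext = 9430.0 / 61.400 = 153.6 yr.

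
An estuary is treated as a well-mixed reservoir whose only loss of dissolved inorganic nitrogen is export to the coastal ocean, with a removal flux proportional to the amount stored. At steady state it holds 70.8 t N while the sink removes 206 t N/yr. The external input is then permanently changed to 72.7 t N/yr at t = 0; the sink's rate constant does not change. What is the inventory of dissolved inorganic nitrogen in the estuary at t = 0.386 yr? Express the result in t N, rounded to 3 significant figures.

τ = M₀/F₀ = 70.8/206 = 0.3437 yr; rate constant k = 1/τ.
New steady state M_∞ = F₁/k = F₁·τ = 72.7 × 0.3437 = 24.986 t N.
M(t) = M_∞ + (M₀ − M_∞)·e^(−t/τ); t/τ = 0.386/0.3437 = 1.123, so e^(−t/τ) = 0.3253.
M(t) = 24.986 + 45.81 × 0.3253 = 39.888 t N.

39.9 t N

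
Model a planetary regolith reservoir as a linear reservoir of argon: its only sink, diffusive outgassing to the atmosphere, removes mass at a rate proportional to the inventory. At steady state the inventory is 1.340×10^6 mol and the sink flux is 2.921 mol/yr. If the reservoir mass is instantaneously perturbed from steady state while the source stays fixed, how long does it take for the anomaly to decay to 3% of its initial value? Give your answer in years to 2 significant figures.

1.6×10^6 yr

For a linear reservoir the anomaly decays as exp(−t/τ) with τ = M/F = 1.340×10^6/2.921 = 458700 yr.
exp(−t/τ) = 0.03 ⇒ t = −τ ln(0.03) = 458700 × 3.507 = 1.609×10^6 yr.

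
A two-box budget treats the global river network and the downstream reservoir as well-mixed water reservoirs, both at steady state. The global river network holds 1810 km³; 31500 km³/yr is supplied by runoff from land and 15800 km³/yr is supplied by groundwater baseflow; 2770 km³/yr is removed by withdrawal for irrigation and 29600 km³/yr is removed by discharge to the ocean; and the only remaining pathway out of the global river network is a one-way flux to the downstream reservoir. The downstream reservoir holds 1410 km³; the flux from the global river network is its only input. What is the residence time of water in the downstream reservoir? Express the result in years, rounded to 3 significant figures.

0.0944 yr

Balance the global river network: ΣF_in = 31500 + 15800 = 47300 km³/yr.
Flux to the downstream reservoir = ΣF_in − (2770 + 29600) = 14930 km³/yr.
At steady state the output of the downstream reservoir equals its input, 14930 km³/yr.
τ = M / F = 1410 / 14930 = 0.09444 yr.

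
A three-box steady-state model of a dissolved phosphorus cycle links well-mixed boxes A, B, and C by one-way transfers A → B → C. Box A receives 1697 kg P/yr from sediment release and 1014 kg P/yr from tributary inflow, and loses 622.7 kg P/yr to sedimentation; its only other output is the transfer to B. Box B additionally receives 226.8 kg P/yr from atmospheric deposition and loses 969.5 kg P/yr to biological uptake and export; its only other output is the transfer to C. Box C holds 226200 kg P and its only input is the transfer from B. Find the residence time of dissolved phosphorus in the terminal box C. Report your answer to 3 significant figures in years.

168 yr

Box A: F(A→B) = (1697 + 1014) − 622.7 = 2088.3 kg P/yr.
Box B: F(B→C) = (2088.3 + 226.8) − 969.5 = 1345.6 kg P/yr.
Box C throughput = its input = 1345.6 kg P/yr; τ = 226200 / 1345.6 = 168.1 yr.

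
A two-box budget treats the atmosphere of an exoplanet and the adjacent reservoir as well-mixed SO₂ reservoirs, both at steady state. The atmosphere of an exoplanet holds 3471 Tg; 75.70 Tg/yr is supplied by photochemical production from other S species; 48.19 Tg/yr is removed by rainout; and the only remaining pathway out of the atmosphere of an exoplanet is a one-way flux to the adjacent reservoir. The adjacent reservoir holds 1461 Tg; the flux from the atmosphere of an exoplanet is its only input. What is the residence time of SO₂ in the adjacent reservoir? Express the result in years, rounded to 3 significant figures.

53.1 yr

Balance the atmosphere of an exoplanet: ΣF_in = 75.700 Tg/yr.
Flux to the adjacent reservoir = ΣF_in − (48.19) = 27.510 Tg/yr.
At steady state the output of the adjacent reservoir equals its input, 27.510 Tg/yr.
τ = M / F = 1461 / 27.510 = 53.11 yr.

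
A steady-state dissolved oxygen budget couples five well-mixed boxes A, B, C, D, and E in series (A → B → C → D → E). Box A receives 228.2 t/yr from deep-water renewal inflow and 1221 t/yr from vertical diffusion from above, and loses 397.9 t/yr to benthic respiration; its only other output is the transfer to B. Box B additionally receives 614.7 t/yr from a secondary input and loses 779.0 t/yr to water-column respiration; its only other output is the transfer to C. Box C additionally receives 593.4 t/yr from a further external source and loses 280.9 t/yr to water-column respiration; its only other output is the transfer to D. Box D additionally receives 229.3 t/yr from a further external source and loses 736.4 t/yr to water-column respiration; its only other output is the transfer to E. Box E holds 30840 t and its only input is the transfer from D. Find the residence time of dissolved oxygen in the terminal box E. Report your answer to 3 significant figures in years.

Box A: F(A→B) = (228.2 + 1221) − 397.9 = 1051.3 t/yr.
Box B: F(B→C) = (1051.3 + 614.7) − 779.0 = 887.00 t/yr.
Box C: F(C→D) = (887.00 + 593.4) − 280.9 = 1199.5 t/yr.
Box D: F(D→E) = (1199.5 + 229.3) − 736.4 = 692.40 t/yr.
Box E throughput = its input = 692.40 t/yr; τ = 30840 / 692.40 = 44.54 yr.

44.5 yr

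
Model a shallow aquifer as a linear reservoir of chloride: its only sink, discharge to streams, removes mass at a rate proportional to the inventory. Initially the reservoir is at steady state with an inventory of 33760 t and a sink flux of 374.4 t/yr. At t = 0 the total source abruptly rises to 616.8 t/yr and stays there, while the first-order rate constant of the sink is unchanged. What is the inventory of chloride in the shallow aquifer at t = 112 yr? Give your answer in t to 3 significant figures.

49300 t

The sink rate constant is k = F₀/M₀ = 374.4/33760 = 0.01109 yr⁻¹.
Solving dM/dt = F₁ − kM with M(0) = M₀ gives M(t) = F₁/k + (M₀ − F₁/k)·e^(−kt).
F₁/k = 616.8/0.01109 = 55617 t; kt = 0.01109 × 112 = 1.242, e^(−kt) = 0.2888.
M(112) = 55617 + (33760 − 55617) × 0.2888 = 55617 − 6312 = 49305 t.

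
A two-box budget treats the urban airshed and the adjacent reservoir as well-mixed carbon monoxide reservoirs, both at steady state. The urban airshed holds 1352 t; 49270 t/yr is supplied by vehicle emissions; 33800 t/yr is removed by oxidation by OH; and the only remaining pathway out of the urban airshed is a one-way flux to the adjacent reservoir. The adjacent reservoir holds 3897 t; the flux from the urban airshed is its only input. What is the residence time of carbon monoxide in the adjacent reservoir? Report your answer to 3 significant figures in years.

Balance the urban airshed: ΣF_in = 49270 t/yr.
Flux to the adjacent reservoir = ΣF_in − (33800) = 15470 t/yr.
At steady state the output of the adjacent reservoir equals its input, 15470 t/yr.
τ = M / F = 3897 / 15470 = 0.2519 yr.

0.252 yr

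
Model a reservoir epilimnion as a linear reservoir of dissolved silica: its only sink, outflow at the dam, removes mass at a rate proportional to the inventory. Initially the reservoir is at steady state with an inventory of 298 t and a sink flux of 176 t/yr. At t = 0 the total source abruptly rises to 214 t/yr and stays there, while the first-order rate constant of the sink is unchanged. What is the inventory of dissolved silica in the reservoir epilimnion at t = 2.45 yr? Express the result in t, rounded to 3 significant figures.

347 t

Residence time τ = M₀/F₀ = 1.693 yr. The eventual steady state is M_∞ = M₀·(F₁/F₀) = 298 × 214/176 = 362.34 t.
The anomaly ΔM(t) = M(t) − M_∞ decays as ΔM₀·e^(−t/τ) with ΔM₀ = 298 − 362.34 = −64.34 t.
At t = 2.45 yr, e^(−t/τ) = e^(−1.447) = 0.2353, so ΔM = −15.14 t and M = 362.34 − 15.14 = 347.20 t.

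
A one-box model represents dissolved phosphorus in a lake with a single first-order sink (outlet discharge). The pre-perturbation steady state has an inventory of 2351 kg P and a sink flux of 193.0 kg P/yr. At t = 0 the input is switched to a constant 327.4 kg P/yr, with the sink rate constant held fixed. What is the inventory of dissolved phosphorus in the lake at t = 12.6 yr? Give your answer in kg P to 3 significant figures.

τ = M₀/F₀ = 2351/193.0 = 12.18 yr; rate constant k = 1/τ.
New steady state M_∞ = F₁/k = F₁·τ = 327.4 × 12.18 = 3988.2 kg P.
M(t) = M_∞ + (M₀ − M_∞)·e^(−t/τ); t/τ = 12.6/12.18 = 1.034, so e^(−t/τ) = 0.3555.
M(t) = 3988.2 − 1637 × 0.3555 = 3406.2 kg P.

3410 kg P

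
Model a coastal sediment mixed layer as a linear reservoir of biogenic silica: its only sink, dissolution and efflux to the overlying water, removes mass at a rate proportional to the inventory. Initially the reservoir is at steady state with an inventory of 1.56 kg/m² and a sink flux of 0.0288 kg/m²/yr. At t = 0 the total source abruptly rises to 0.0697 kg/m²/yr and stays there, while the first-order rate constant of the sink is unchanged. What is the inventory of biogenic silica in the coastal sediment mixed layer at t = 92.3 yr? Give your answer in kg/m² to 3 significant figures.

Residence time τ = M₀/F₀ = 54.17 yr. The eventual steady state is M_∞ = M₀·(F₁/F₀) = 1.56 × 0.0697/0.0288 = 3.7754 kg/m².
The anomaly ΔM(t) = M(t) − M_∞ decays as ΔM₀·e^(−t/τ) with ΔM₀ = 1.56 − 3.7754 = −2.215 kg/m².
At t = 92.3 yr, e^(−t/τ) = e^(−1.704) = 0.1820, so ΔM = −0.4031 kg/m² and M = 3.7754 − 0.4031 = 3.3723 kg/m².

3.37 kg/m²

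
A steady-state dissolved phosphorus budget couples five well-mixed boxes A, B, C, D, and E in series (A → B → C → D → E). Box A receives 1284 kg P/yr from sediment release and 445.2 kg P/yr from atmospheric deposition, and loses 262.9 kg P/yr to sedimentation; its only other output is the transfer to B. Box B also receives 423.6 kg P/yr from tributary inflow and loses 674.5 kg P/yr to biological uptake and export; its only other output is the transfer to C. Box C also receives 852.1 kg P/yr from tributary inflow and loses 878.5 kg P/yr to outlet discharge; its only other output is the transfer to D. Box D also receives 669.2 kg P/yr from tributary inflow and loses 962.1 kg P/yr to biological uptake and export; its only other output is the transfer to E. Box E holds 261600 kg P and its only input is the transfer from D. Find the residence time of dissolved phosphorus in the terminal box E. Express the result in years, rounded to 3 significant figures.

Box A: F(A→B) = (1284 + 445.2) − 262.9 = 1466.3 kg P/yr.
Box B: F(B→C) = (1466.3 + 423.6) − 674.5 = 1215.4 kg P/yr.
Box C: F(C→D) = (1215.4 + 852.1) − 878.5 = 1189.0 kg P/yr.
Box D: F(D→E) = (1189.0 + 669.2) − 962.1 = 896.10 kg P/yr.
Box E throughput = its input = 896.10 kg P/yr; τ = 261600 / 896.10 = 291.9 yr.

292 yr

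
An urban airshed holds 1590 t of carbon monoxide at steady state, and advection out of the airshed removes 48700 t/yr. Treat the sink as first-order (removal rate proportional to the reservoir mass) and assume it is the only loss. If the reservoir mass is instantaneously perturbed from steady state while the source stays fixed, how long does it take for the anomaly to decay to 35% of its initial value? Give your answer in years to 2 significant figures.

0.034 yr

For a linear reservoir the anomaly decays as exp(−t/τ) with τ = M/F = 1590/48700 = 0.03265 yr.
exp(−t/τ) = 0.35 ⇒ t = −τ ln(0.35) = 0.03265 × 1.050 = 0.03428 yr.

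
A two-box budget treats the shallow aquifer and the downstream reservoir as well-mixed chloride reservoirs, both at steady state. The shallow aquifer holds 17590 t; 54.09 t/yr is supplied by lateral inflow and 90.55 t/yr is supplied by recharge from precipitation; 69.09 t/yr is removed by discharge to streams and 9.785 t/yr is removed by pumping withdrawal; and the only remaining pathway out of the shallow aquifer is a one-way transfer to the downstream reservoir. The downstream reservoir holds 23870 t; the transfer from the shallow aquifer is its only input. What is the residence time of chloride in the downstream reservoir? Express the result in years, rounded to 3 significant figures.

Balance the shallow aquifer: ΣF_in = 54.09 + 90.55 = 144.64 t/yr.
Transfer to the downstream reservoir = ΣF_in − (69.09 + 9.785) = 65.765 t/yr.
At steady state the output of the downstream reservoir equals its input, 65.765 t/yr.
τ = M / F = 23870 / 65.765 = 363.0 yr.

363 yr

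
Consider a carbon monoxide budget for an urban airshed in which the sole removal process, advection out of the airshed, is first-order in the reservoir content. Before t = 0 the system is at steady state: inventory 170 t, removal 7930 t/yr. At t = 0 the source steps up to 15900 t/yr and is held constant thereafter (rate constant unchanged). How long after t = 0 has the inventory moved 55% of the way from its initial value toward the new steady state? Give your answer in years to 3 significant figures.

τ = M₀/F₀ = 170/7930 = 0.02144 yr.
The remaining gap fraction is e^(−t/τ); 55% covered ⇒ e^(−t/τ) = 0.450.
t = −τ ln(0.450) = 0.02144 × 0.7985 = 0.01712 yr.

0.0171 yr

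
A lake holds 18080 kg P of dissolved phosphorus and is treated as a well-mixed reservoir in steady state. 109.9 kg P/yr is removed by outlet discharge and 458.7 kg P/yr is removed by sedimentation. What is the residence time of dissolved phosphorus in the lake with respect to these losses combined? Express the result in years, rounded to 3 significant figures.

31.8 yr

Total removal = 109.9 + 458.7 = 568.60 kg P/yr.
τ = M / ΣF_out = 18080 / 568.60 = 31.80 yr.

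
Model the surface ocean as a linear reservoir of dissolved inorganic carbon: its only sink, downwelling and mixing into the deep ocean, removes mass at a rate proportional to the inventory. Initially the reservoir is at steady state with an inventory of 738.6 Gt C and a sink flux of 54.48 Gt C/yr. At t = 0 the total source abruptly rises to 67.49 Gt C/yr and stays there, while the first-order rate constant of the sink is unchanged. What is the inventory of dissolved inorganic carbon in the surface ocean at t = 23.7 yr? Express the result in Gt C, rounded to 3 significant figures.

The sink rate constant is k = F₀/M₀ = 54.48/738.6 = 0.07376 yr⁻¹.
Solving dM/dt = F₁ − kM with M(0) = M₀ gives M(t) = F₁/k + (M₀ − F₁/k)·e^(−kt).
F₁/k = 67.49/0.07376 = 914.98 Gt C; kt = 0.07376 × 23.7 = 1.748, e^(−kt) = 0.1741.
M(23.7) = 914.98 + (738.6 − 914.98) × 0.1741 = 914.98 − 30.71 = 884.27 Gt C.

884 Gt C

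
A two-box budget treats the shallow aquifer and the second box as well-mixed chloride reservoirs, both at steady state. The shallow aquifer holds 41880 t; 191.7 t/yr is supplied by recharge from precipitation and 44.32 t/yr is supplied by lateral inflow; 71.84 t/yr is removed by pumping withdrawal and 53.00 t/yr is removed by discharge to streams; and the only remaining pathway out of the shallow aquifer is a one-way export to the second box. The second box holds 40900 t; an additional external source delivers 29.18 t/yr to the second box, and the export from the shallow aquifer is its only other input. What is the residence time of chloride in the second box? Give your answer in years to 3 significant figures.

291 yr

Balance the shallow aquifer: ΣF_in = 191.7 + 44.32 = 236.02 t/yr.
Export to the second box = ΣF_in − (71.84 + 53.00) = 111.18 t/yr.
Total input to the second box = 111.18 + 29.18 = 140.36 t/yr; at steady state this equals its total output.
τ = M / F = 40900 / 140.36 = 291.4 yr.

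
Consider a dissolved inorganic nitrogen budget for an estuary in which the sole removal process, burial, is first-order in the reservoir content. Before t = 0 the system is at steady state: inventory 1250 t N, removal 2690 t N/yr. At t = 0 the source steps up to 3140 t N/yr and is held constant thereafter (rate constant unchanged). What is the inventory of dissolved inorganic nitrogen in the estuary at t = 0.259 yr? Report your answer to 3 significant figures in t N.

1340 t N

The sink rate constant is k = F₀/M₀ = 2690/1250 = 2.152 yr⁻¹.
Solving dM/dt = F₁ − kM with M(0) = M₀ gives M(t) = F₁/k + (M₀ − F₁/k)·e^(−kt).
F₁/k = 3140/2.152 = 1459.1 t N; kt = 2.152 × 0.259 = 0.5574, e^(−kt) = 0.5727.
M(0.259) = 1459.1 + (1250 − 1459.1) × 0.5727 = 1459.1 − 119.8 = 1339.3 t N.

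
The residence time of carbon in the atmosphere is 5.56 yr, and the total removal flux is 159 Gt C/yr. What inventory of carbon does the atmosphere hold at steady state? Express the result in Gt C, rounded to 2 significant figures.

880 Gt C

τ = M/F ⇒ M = τ × F = 5.56 × 159 = 884.0 Gt C.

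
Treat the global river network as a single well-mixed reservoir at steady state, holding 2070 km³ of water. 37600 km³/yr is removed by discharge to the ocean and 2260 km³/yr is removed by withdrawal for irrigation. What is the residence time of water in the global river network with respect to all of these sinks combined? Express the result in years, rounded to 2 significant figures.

Total removal flux = 37600 + 2260 = 39860 km³/yr.
τ = M / ΣF_out = 2070 / 39860 = 0.05193 yr.

0.052 yr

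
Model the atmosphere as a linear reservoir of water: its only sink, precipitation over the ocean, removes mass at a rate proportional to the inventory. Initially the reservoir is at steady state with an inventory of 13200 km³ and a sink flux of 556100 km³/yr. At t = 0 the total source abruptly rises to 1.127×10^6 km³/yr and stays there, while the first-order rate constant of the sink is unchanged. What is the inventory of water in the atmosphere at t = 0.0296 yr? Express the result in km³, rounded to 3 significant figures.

22900 km³

Residence time τ = M₀/F₀ = 0.02374 yr. The eventual steady state is M_∞ = M₀·(F₁/F₀) = 13200 × 1.127×10^6/556100 = 26751 km³.
The anomaly ΔM(t) = M(t) − M_∞ decays as ΔM₀·e^(−t/τ) with ΔM₀ = 13200 − 26751 = −13550 km³.
At t = 0.0296 yr, e^(−t/τ) = e^(−1.247) = 0.2874, so ΔM = −3894 km³ and M = 26751 − 3894 = 22857 km³.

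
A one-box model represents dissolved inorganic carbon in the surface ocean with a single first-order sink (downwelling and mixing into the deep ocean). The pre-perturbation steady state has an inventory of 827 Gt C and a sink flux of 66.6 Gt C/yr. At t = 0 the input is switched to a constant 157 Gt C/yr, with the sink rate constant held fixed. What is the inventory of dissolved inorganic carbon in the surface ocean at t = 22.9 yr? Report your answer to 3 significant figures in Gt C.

1770 Gt C

τ = M₀/F₀ = 827/66.6 = 12.42 yr; rate constant k = 1/τ.
New steady state M_∞ = F₁/k = F₁·τ = 157 × 12.42 = 1949.5 Gt C.
M(t) = M_∞ + (M₀ − M_∞)·e^(−t/τ); t/τ = 22.9/12.42 = 1.844, so e^(−t/τ) = 0.1582.
M(t) = 1949.5 − 1123 × 0.1582 = 1772.0 Gt C.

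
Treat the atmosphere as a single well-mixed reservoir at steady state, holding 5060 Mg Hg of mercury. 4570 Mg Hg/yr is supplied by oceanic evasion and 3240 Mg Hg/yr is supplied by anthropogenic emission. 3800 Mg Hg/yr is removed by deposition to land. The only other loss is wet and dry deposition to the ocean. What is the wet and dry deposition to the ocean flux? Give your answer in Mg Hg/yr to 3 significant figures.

At steady state ΣF_in = ΣF_out.
ΣF_in = 4570 + 3240 = 7810.0 Mg Hg/yr.
Wet and dry deposition to the ocean flux = ΣF_in − (3800) = 7810.0 − 3800 = 4010 Mg Hg/yr.

4010 Mg Hg/yr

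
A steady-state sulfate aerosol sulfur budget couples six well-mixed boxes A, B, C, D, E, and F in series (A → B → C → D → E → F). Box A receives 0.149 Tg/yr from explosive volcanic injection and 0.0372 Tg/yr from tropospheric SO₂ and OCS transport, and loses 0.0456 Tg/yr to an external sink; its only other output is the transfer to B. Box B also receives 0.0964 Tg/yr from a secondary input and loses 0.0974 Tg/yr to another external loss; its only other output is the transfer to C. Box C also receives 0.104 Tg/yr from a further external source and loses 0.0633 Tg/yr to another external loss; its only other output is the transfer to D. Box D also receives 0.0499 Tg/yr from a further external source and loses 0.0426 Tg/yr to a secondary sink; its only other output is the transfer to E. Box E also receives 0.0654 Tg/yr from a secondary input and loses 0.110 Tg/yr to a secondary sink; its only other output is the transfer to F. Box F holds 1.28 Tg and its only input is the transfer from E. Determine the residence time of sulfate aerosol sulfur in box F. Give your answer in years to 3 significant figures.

Box A: F(A→B) = (0.149 + 0.0372) − 0.0456 = 0.14060 Tg/yr.
Box B: F(B→C) = (0.14060 + 0.0964) − 0.0974 = 0.13960 Tg/yr.
Box C: F(C→D) = (0.13960 + 0.104) − 0.0633 = 0.18030 Tg/yr.
Box D: F(D→E) = (0.18030 + 0.0499) − 0.0426 = 0.18760 Tg/yr.
Box E: F(E→F) = (0.18760 + 0.0654) − 0.110 = 0.14300 Tg/yr.
Box F throughput = its input = 0.14300 Tg/yr; τ = 1.28 / 0.14300 = 8.951 yr.

8.95 yr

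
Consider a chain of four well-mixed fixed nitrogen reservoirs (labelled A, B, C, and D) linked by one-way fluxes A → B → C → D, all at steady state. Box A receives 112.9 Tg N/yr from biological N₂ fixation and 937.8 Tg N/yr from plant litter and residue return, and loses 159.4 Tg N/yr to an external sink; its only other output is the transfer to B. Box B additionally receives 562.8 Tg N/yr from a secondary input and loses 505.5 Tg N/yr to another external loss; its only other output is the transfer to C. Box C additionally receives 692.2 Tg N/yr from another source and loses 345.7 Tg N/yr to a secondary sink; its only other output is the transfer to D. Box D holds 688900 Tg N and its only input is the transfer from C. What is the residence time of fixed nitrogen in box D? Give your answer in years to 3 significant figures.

532 yr

Box A: F(A→B) = (112.9 + 937.8) − 159.4 = 891.30 Tg N/yr.
Box B: F(B→C) = (891.30 + 562.8) − 505.5 = 948.60 Tg N/yr.
Box C: F(C→D) = (948.60 + 692.2) − 345.7 = 1295.1 Tg N/yr.
Box D throughput = its input = 1295.1 Tg N/yr; τ = 688900 / 1295.1 = 531.9 yr.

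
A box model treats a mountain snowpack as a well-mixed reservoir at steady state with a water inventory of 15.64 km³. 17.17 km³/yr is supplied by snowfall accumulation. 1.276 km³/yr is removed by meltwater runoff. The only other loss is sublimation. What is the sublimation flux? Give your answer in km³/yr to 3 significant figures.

15.9 km³/yr

At steady state ΣF_in = ΣF_out.
ΣF_in = 17.170 km³/yr.
Sublimation flux = ΣF_in − (1.276) = 17.170 − 1.276 = 15.89 km³/yr.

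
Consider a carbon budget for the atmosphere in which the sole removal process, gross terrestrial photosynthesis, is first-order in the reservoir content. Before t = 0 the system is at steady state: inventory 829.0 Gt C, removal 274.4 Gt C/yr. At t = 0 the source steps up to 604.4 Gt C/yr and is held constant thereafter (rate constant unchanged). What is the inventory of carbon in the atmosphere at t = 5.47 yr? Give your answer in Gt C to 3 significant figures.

Residence time τ = M₀/F₀ = 3.021 yr. The eventual steady state is M_∞ = M₀·(F₁/F₀) = 829.0 × 604.4/274.4 = 1826.0 Gt C.
The anomaly ΔM(t) = M(t) − M_∞ decays as ΔM₀·e^(−t/τ) with ΔM₀ = 829.0 − 1826.0 = −997.0 Gt C.
At t = 5.47 yr, e^(−t/τ) = e^(−1.811) = 0.1636, so ΔM = −163.1 Gt C and M = 1826.0 − 163.1 = 1662.9 Gt C.

1660 Gt C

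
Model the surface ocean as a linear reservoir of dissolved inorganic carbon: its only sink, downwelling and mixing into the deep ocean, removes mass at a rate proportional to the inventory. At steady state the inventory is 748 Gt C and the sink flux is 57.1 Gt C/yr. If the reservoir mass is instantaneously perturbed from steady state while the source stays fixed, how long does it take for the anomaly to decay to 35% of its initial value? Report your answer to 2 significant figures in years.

For a linear reservoir the anomaly decays as exp(−t/τ) with τ = M/F = 748/57.1 = 13.10 yr.
exp(−t/τ) = 0.35 ⇒ t = −τ ln(0.35) = 13.10 × 1.050 = 13.75 yr.

14 yr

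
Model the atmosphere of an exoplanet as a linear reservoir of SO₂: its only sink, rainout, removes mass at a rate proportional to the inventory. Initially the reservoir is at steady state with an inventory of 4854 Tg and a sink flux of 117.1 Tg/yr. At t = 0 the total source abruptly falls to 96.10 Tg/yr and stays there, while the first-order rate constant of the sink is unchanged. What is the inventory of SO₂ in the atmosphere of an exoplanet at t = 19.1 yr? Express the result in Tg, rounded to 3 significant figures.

τ = M₀/F₀ = 4854/117.1 = 41.45 yr; rate constant k = 1/τ.
New steady state M_∞ = F₁/k = F₁·τ = 96.10 × 41.45 = 3983.5 Tg.
M(t) = M_∞ + (M₀ − M_∞)·e^(−t/τ); t/τ = 19.1/41.45 = 0.4608, so e^(−t/τ) = 0.6308.
M(t) = 3983.5 + 870.5 × 0.6308 = 4532.6 Tg.

4530 Tg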